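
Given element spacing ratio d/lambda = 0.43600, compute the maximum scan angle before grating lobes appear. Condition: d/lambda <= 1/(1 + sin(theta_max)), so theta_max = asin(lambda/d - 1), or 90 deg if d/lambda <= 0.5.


lambda/d - 1 = 1/0.43600 - 1 = 1.293578 >= 1
d/lambda <= 0.5, so the array can scan to endfire without grating lobes: theta_max = 90 deg

90 deg


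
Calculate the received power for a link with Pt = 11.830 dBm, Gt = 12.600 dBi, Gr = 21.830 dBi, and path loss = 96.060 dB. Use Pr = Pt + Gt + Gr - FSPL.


Pr = 11.830 + 12.600 + 21.830 - 96.060 = -49.80 dBm

-49.80 dBm


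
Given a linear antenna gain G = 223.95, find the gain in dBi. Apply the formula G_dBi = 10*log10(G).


G_dBi = 10 * log10(223.95) = 23.50 dBi

23.50 dBi


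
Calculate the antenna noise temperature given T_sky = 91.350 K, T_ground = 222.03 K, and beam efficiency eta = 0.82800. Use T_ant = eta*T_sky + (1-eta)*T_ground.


T_ant = 0.82800 * 91.350 + (1 - 0.82800) * 222.03 = 113.8 K

113.8 K


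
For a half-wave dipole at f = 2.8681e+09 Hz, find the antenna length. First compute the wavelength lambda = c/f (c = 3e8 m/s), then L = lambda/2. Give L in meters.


lambda = c / f = 3.0000e+08 / 2.8681e+09 = 0.1045989 m
L = lambda / 2 = 0.1045989 / 2 = 0.05230 m

0.05230 m


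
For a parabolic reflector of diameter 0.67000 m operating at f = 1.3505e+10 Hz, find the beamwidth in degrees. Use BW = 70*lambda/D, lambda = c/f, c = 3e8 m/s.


lambda = c / f = 3.0000e+08 / 1.3505e+10 = 0.02221399 m
BW = 70 * 0.02221399 / 0.67000 = 2.321 deg

2.321 deg


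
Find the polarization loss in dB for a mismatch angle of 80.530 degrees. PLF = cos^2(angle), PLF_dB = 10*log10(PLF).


PLF_linear = cos^2(80.530 deg) = 0.02707050
PLF_dB = 10 * log10(0.02707050) = -15.68 dB

-15.68 dB


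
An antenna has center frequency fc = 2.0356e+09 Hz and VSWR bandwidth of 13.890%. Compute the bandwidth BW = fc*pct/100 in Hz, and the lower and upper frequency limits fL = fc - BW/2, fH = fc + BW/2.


BW = 2.0356e+09 * 13.890/100 = 2.827448e+08 Hz
fL = 2.0356e+09 - 2.827448e+08/2 = 1.894e+09 Hz
fH = 2.0356e+09 + 2.827448e+08/2 = 2.177e+09 Hz

BW=2.827e+08 Hz, fL=1.894e+09 Hz, fH=2.177e+09 Hz


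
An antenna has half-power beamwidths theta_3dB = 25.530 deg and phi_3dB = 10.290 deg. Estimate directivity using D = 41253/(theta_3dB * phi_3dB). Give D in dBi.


D_linear = 41253 / (25.530 * 10.290) = 157.0324
D_dBi = 10 * log10(157.0324) = 21.96 dBi

21.96 dBi


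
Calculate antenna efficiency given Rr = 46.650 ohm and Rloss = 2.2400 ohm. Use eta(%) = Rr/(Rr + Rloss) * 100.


eta = 46.650 / (46.650 + 2.2400) * 100 = 95.42%

95.42%


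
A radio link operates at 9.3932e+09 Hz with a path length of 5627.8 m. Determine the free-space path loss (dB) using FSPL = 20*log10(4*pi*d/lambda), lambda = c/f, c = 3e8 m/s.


lambda = c / f = 3.0000e+08 / 9.3932e+09 = 0.03193800 m
FSPL = 20 * log10(4*pi*5627.8/0.03193800) = 126.9 dB

126.9 dB


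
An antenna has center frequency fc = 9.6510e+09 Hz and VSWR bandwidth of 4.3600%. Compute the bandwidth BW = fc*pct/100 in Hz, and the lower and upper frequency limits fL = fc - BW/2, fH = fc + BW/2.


BW = 9.6510e+09 * 4.3600/100 = 4.207836e+08 Hz
fL = 9.6510e+09 - 4.207836e+08/2 = 9.441e+09 Hz
fH = 9.6510e+09 + 4.207836e+08/2 = 9.861e+09 Hz

BW=4.208e+08 Hz, fL=9.441e+09 Hz, fH=9.861e+09 Hz


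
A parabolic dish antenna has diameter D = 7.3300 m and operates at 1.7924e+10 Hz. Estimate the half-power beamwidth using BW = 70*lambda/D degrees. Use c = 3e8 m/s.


lambda = c / f = 3.0000e+08 / 1.7924e+10 = 0.01673734 m
BW = 70 * 0.01673734 / 7.3300 = 0.1598 deg

0.1598 deg


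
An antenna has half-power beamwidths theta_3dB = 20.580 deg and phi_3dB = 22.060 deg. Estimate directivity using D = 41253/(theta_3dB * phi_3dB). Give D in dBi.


D_linear = 41253 / (20.580 * 22.060) = 90.86668
D_dBi = 10 * log10(90.86668) = 19.58 dBi

19.58 dBi


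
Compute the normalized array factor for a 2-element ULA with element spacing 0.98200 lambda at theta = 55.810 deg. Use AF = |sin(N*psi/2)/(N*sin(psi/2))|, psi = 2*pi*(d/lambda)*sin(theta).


psi = 2*pi*0.98200*sin(55.810 deg) = 5.103765 rad
AF = |sin(2*5.103765/2) / (2*sin(5.103765/2))| = 0.8311

0.8311


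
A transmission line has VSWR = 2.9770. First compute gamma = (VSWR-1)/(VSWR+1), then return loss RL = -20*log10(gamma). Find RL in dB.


gamma = (2.9770 - 1) / (2.9770 + 1) = 0.4971084
RL = -20 * log10(0.4971084) = 6.071 dB

6.071 dB


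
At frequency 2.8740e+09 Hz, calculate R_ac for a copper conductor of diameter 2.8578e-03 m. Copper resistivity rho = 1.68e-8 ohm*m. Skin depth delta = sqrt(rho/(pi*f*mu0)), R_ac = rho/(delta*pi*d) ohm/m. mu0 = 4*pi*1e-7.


delta = sqrt(1.68e-8 / (pi * 2.8740e+09 * 4*pi*1e-7)) = 1.216834e-06 m
R_ac = 1.68e-8 / (1.216834e-06 * pi * 2.8578e-03) = 1.538 ohm/m

1.538 ohm/m


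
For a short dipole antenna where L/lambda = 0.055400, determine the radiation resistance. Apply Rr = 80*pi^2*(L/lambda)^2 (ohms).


Rr = 80 * pi^2 * (0.055400)^2 = 80 * 9.869604 * 3.069160e-03 = 2.423 ohm

2.423 ohm


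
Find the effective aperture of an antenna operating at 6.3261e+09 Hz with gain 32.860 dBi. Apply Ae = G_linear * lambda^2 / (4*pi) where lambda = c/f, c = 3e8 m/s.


lambda = c / f = 3.0000e+08 / 6.3261e+09 = 0.04742258 m
G_linear = 10^(32.860/10) = 1931.968
Ae = G_linear * lambda^2 / (4*pi) = 1931.968 * 0.04742258^2 / (4*pi) = 0.3457 m^2

0.3457 m^2


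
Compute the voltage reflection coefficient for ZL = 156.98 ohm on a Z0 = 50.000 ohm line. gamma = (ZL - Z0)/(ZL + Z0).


gamma = (156.98 - 50.000) / (156.98 + 50.000) = 0.5169

0.5169


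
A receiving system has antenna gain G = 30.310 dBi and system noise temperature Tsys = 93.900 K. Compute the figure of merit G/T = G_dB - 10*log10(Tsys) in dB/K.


G/T = 30.310 - 10*log10(93.900) = 30.310 - 19.72666 = 10.58 dB/K

10.58 dB/K


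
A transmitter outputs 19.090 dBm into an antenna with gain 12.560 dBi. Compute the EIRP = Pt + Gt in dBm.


EIRP = Pt + Gt = 19.090 + 12.560 = 31.65 dBm

31.65 dBm


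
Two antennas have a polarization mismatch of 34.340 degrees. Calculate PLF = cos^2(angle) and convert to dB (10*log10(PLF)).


PLF_linear = cos^2(34.340 deg) = 0.6817882
PLF_dB = 10 * log10(0.6817882) = -1.664 dB

-1.664 dB


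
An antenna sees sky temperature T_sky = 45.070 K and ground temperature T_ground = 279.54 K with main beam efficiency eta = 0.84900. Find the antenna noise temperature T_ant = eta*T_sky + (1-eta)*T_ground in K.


T_ant = 0.84900 * 45.070 + (1 - 0.84900) * 279.54 = 80.47 K

80.47 K


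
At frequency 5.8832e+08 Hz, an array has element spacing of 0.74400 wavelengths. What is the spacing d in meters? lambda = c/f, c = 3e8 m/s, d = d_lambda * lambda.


lambda = c / f = 3.0000e+08 / 5.8832e+08 = 0.5099266 m
d = 0.74400 * 0.5099266 = 0.3794 m

0.3794 m


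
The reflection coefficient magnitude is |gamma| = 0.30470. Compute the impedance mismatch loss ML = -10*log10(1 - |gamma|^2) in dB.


ML = -10 * log10(1 - 0.30470^2) = -10 * log10(0.90715791) = 0.4232 dB

0.4232 dB


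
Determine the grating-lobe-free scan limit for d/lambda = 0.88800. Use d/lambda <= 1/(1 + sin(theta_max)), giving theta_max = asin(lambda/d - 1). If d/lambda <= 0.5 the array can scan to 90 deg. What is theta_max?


lambda/d - 1 = 1/0.88800 - 1 = 0.1261261
theta_max = asin(0.1261261) = 7.246 deg

7.246 deg


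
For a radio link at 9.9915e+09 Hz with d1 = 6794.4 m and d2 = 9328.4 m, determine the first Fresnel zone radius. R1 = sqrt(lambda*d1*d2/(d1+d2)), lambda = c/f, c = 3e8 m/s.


lambda = c / f = 3.0000e+08 / 9.9915e+09 = 0.03002552 m
R1 = sqrt(0.03002552 * 6794.4 * 9328.4 / (6794.4 + 9328.4)) = 10.86 m

10.86 m


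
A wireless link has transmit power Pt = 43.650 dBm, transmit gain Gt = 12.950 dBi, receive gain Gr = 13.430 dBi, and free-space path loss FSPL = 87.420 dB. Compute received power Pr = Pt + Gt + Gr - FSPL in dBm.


Pr = 43.650 + 12.950 + 13.430 - 87.420 = -17.39 dBm

-17.39 dBm


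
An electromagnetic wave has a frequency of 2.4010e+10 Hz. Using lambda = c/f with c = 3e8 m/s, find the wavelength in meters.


lambda = c / f = 3.0000e+08 / 2.4010e+10 = 0.01249 m

0.01249 m


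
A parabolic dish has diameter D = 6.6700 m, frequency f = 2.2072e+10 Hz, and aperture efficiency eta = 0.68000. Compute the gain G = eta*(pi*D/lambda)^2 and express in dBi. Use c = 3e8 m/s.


lambda = c / f = 3.0000e+08 / 2.2072e+10 = 0.01359188 m
G_linear = 0.68000 * (pi * 6.6700 / 0.01359188)^2 = 1.616223e+06
G_dBi = 10 * log10(1.616223e+06) = 62.09 dBi

62.09 dBi


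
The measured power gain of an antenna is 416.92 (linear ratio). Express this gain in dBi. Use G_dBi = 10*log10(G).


G_dBi = 10 * log10(416.92) = 26.20 dBi

26.20 dBi


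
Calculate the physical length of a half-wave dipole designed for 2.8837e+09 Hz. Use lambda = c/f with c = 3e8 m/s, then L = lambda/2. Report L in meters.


lambda = c / f = 3.0000e+08 / 2.8837e+09 = 0.1040330 m
L = lambda / 2 = 0.1040330 / 2 = 0.05202 m

0.05202 m


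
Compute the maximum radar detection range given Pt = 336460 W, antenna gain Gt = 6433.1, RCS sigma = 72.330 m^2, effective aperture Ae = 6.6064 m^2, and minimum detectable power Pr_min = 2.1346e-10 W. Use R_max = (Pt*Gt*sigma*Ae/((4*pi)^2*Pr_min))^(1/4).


R^4 = 336460*6433.1*72.330*6.6064 / ((4*pi)^2 * 2.1346e-10) = 3.068321e+19
R_max = 3.068321e+19^0.25 = 74426 m

74426 m


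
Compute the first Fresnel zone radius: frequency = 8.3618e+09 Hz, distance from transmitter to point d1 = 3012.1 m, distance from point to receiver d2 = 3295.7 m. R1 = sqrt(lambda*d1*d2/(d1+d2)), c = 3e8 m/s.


lambda = c / f = 3.0000e+08 / 8.3618e+09 = 0.03587744 m
R1 = sqrt(0.03587744 * 3012.1 * 3295.7 / (3012.1 + 3295.7)) = 7.514 m

7.514 m


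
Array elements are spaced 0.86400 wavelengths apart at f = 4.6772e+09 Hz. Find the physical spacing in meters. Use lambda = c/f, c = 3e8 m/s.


lambda = c / f = 3.0000e+08 / 4.6772e+09 = 0.06414094 m
d = 0.86400 * 0.06414094 = 0.05542 m

0.05542 m


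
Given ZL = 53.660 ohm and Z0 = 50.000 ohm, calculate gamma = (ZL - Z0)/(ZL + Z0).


gamma = (53.660 - 50.000) / (53.660 + 50.000) = 0.03531

0.03531


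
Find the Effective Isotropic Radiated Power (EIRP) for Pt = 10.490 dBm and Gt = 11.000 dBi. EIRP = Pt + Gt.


EIRP = Pt + Gt = 10.490 + 11.000 = 21.49 dBm

21.49 dBm


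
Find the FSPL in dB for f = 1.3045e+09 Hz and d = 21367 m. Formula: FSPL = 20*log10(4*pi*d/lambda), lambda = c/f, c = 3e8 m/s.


lambda = c / f = 3.0000e+08 / 1.3045e+09 = 0.2299732 m
FSPL = 20 * log10(4*pi*21367/0.2299732) = 121.3 dB

121.3 dB


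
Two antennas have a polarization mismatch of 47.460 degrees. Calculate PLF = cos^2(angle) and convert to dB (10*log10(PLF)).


PLF_linear = cos^2(47.460 deg) = 0.4571176
PLF_dB = 10 * log10(0.4571176) = -3.400 dB

-3.400 dB


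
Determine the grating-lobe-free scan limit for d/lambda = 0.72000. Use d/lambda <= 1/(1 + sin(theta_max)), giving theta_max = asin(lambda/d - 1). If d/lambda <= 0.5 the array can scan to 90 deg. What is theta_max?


lambda/d - 1 = 1/0.72000 - 1 = 0.3888889
theta_max = asin(0.3888889) = 22.89 deg

22.89 deg


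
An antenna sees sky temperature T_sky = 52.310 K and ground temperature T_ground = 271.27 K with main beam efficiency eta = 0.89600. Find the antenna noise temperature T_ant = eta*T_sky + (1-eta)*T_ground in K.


T_ant = 0.89600 * 52.310 + (1 - 0.89600) * 271.27 = 75.08 K

75.08 K


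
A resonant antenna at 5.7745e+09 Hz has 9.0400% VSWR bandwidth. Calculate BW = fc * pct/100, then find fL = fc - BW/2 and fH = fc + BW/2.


BW = 5.7745e+09 * 9.0400/100 = 5.220148e+08 Hz
fL = 5.7745e+09 - 5.220148e+08/2 = 5.513e+09 Hz
fH = 5.7745e+09 + 5.220148e+08/2 = 6.036e+09 Hz

BW=5.220e+08 Hz, fL=5.513e+09 Hz, fH=6.036e+09 Hz


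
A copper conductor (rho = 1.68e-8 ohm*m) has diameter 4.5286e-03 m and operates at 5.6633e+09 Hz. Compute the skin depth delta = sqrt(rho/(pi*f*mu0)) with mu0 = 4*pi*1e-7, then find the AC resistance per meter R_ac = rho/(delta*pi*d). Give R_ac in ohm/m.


delta = sqrt(1.68e-8 / (pi * 5.6633e+09 * 4*pi*1e-7)) = 8.668421e-07 m
R_ac = 1.68e-8 / (8.668421e-07 * pi * 4.5286e-03) = 1.362 ohm/m

1.362 ohm/m


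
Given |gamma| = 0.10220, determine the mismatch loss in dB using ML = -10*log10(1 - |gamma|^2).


ML = -10 * log10(1 - 0.10220^2) = -10 * log10(0.98955516) = 0.04560 dB

0.04560 dB


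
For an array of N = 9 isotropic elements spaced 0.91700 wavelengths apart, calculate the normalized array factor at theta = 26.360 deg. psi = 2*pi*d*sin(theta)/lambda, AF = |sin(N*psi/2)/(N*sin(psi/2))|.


psi = 2*pi*0.91700*sin(26.360 deg) = 2.558242 rad
AF = |sin(9*2.558242/2) / (9*sin(2.558242/2))| = 0.1009

0.1009


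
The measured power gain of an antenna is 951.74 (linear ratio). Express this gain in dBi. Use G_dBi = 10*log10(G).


G_dBi = 10 * log10(951.74) = 29.79 dBi

29.79 dBi


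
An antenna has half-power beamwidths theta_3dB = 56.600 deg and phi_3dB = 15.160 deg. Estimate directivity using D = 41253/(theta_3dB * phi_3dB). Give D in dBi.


D_linear = 41253 / (56.600 * 15.160) = 48.07728
D_dBi = 10 * log10(48.07728) = 16.82 dBi

16.82 dBi


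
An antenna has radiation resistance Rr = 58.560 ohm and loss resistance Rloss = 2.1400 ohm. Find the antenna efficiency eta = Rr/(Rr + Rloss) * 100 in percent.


eta = 58.560 / (58.560 + 2.1400) * 100 = 96.47%

96.47%


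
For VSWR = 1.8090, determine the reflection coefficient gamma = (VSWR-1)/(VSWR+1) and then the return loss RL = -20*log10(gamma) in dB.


gamma = (1.8090 - 1) / (1.8090 + 1) = 0.2880028
RL = -20 * log10(0.2880028) = 10.81 dB

10.81 dB


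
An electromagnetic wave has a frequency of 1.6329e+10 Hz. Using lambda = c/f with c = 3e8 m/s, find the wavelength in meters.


lambda = c / f = 3.0000e+08 / 1.6329e+10 = 0.01837 m

0.01837 m


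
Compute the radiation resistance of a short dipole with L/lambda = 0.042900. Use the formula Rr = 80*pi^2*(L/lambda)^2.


Rr = 80 * pi^2 * (0.042900)^2 = 80 * 9.869604 * 1.840410e-03 = 1.453 ohm

1.453 ohm


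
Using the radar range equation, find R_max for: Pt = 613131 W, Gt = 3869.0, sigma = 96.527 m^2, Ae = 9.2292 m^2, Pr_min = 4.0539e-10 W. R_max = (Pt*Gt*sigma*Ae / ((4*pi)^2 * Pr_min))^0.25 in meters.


R^4 = 613131*3869.0*96.527*9.2292 / ((4*pi)^2 * 4.0539e-10) = 3.301202e+19
R_max = 3.301202e+19^0.25 = 75800 m

75800 m


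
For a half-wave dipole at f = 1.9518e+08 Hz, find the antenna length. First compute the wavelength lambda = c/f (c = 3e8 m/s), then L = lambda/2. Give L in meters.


lambda = c / f = 3.0000e+08 / 1.9518e+08 = 1.537043 m
L = lambda / 2 = 1.537043 / 2 = 0.7685 m

0.7685 m


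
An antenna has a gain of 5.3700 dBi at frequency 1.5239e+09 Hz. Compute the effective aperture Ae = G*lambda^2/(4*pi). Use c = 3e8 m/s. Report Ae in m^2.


lambda = c / f = 3.0000e+08 / 1.5239e+09 = 0.1968633 m
G_linear = 10^(5.3700/10) = 3.443499
Ae = G_linear * lambda^2 / (4*pi) = 3.443499 * 0.1968633^2 / (4*pi) = 0.01062 m^2

0.01062 m^2


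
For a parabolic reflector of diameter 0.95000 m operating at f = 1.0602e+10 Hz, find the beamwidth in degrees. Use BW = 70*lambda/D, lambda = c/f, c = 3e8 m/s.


lambda = c / f = 3.0000e+08 / 1.0602e+10 = 0.02829655 m
BW = 70 * 0.02829655 / 0.95000 = 2.085 deg

2.085 deg


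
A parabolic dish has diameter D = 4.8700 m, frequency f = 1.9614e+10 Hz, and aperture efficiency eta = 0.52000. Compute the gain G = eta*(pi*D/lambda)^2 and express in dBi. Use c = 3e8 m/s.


lambda = c / f = 3.0000e+08 / 1.9614e+10 = 0.01529520 m
G_linear = 0.52000 * (pi * 4.8700 / 0.01529520)^2 = 520296.2
G_dBi = 10 * log10(520296.2) = 57.16 dBi

57.16 dBi


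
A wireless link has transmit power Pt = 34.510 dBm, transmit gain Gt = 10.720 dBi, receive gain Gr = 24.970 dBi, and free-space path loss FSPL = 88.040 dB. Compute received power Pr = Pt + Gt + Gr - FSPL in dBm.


Pr = 34.510 + 10.720 + 24.970 - 88.040 = -17.84 dBm

-17.84 dBm


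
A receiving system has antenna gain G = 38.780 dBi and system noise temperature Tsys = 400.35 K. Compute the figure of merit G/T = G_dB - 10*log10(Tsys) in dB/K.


G/T = 38.780 - 10*log10(400.35) = 38.780 - 26.02440 = 12.76 dB/K

12.76 dB/K


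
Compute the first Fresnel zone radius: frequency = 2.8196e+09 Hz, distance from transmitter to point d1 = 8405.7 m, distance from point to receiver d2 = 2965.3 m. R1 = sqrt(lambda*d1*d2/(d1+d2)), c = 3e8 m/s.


lambda = c / f = 3.0000e+08 / 2.8196e+09 = 0.1063981 m
R1 = sqrt(0.1063981 * 8405.7 * 2965.3 / (8405.7 + 2965.3)) = 15.27 m

15.27 m


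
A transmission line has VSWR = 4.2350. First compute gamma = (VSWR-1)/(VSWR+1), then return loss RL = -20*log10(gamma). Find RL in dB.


gamma = (4.2350 - 1) / (4.2350 + 1) = 0.6179561
RL = -20 * log10(0.6179561) = 4.181 dB

4.181 dB


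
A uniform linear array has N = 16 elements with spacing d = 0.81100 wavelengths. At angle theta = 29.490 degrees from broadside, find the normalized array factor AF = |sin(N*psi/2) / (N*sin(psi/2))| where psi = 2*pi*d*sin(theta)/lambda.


psi = 2*pi*0.81100*sin(29.490 deg) = 2.508451 rad
AF = |sin(16*2.508451/2) / (16*sin(2.508451/2))| = 0.06172

0.06172


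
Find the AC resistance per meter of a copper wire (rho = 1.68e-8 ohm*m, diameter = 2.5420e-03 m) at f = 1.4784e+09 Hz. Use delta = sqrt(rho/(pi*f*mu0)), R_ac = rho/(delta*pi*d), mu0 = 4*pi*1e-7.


delta = sqrt(1.68e-8 / (pi * 1.4784e+09 * 4*pi*1e-7)) = 1.696597e-06 m
R_ac = 1.68e-8 / (1.696597e-06 * pi * 2.5420e-03) = 1.240 ohm/m

1.240 ohm/m


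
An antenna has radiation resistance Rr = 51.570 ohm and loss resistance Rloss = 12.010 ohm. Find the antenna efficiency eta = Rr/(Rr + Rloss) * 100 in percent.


eta = 51.570 / (51.570 + 12.010) * 100 = 81.11%

81.11%


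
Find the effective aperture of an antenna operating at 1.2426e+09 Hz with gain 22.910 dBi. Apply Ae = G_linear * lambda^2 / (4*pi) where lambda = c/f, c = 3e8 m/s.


lambda = c / f = 3.0000e+08 / 1.2426e+09 = 0.2414293 m
G_linear = 10^(22.910/10) = 195.4339
Ae = G_linear * lambda^2 / (4*pi) = 195.4339 * 0.2414293^2 / (4*pi) = 0.9065 m^2

0.9065 m^2


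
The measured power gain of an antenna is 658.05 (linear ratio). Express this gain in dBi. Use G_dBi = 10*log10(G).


G_dBi = 10 * log10(658.05) = 28.18 dBi

28.18 dBi


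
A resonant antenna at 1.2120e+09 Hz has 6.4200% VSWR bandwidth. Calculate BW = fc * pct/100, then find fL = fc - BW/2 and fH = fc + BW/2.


BW = 1.2120e+09 * 6.4200/100 = 7.781040e+07 Hz
fL = 1.2120e+09 - 7.781040e+07/2 = 1.173e+09 Hz
fH = 1.2120e+09 + 7.781040e+07/2 = 1.251e+09 Hz

BW=7.781e+07 Hz, fL=1.173e+09 Hz, fH=1.251e+09 Hz


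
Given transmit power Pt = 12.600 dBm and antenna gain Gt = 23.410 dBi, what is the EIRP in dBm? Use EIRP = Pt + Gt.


EIRP = Pt + Gt = 12.600 + 23.410 = 36.01 dBm

36.01 dBm


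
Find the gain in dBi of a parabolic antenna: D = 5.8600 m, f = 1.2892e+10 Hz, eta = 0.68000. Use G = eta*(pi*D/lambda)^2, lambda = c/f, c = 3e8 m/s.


lambda = c / f = 3.0000e+08 / 1.2892e+10 = 0.02327025 m
G_linear = 0.68000 * (pi * 5.8600 / 0.02327025)^2 = 425600.2
G_dBi = 10 * log10(425600.2) = 56.29 dBi

56.29 dBi


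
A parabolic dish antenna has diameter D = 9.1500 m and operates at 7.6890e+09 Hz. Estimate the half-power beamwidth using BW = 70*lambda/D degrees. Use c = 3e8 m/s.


lambda = c / f = 3.0000e+08 / 7.6890e+09 = 0.03901678 m
BW = 70 * 0.03901678 / 9.1500 = 0.2985 deg

0.2985 deg


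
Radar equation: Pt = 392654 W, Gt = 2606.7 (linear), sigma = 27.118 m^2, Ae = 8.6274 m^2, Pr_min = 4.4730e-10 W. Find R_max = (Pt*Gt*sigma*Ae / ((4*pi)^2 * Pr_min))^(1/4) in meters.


R^4 = 392654*2606.7*27.118*8.6274 / ((4*pi)^2 * 4.4730e-10) = 3.390159e+18
R_max = 3.390159e+18^0.25 = 42910 m

42910 m


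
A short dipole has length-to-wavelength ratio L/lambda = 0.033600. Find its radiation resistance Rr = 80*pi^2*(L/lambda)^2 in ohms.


Rr = 80 * pi^2 * (0.033600)^2 = 80 * 9.869604 * 1.128960e-03 = 0.8914 ohm

0.8914 ohm


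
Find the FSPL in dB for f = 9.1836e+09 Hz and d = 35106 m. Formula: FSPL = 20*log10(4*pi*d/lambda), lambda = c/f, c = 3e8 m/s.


lambda = c / f = 3.0000e+08 / 9.1836e+09 = 0.03266693 m
FSPL = 20 * log10(4*pi*35106/0.03266693) = 142.6 dB

142.6 dB


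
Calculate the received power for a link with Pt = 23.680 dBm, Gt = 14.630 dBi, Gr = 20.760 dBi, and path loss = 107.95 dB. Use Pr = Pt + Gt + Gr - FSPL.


Pr = 23.680 + 14.630 + 20.760 - 107.95 = -48.88 dBm

-48.88 dBm


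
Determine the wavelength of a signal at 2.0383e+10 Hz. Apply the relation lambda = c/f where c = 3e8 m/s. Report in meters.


lambda = c / f = 3.0000e+08 / 2.0383e+10 = 0.01472 m

0.01472 m


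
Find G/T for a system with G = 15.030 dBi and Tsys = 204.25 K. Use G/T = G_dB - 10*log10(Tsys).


G/T = 15.030 - 10*log10(204.25) = 15.030 - 23.10162 = -8.072 dB/K

-8.072 dB/K


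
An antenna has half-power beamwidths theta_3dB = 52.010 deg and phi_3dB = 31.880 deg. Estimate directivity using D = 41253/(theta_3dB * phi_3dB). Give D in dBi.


D_linear = 41253 / (52.010 * 31.880) = 24.88000
D_dBi = 10 * log10(24.88000) = 13.96 dBi

13.96 dBi


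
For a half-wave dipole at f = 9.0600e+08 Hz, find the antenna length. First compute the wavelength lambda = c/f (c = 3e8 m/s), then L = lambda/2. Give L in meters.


lambda = c / f = 3.0000e+08 / 9.0600e+08 = 0.3311258 m
L = lambda / 2 = 0.3311258 / 2 = 0.1656 m

0.1656 m


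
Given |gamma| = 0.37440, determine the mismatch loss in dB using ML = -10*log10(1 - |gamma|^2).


ML = -10 * log10(1 - 0.37440^2) = -10 * log10(0.85982464) = 0.6559 dB

0.6559 dB


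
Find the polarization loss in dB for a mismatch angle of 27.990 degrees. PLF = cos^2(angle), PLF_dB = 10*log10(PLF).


PLF_linear = cos^2(27.990 deg) = 0.7797411
PLF_dB = 10 * log10(0.7797411) = -1.080 dB

-1.080 dB


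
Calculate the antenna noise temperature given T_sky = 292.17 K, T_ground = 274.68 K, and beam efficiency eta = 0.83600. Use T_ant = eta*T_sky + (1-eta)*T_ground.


T_ant = 0.83600 * 292.17 + (1 - 0.83600) * 274.68 = 289.3 K

289.3 K


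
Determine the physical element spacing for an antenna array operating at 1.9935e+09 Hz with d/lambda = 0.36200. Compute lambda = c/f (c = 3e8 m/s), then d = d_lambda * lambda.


lambda = c / f = 3.0000e+08 / 1.9935e+09 = 0.1504891 m
d = 0.36200 * 0.1504891 = 0.05448 m

0.05448 m


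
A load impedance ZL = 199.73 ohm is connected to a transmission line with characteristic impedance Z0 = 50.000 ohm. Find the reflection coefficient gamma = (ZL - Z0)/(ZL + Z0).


gamma = (199.73 - 50.000) / (199.73 + 50.000) = 0.5996

0.5996


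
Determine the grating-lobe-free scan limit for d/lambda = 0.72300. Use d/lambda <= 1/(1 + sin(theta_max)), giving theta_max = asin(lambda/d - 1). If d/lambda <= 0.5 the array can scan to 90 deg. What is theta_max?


lambda/d - 1 = 1/0.72300 - 1 = 0.3831259
theta_max = asin(0.3831259) = 22.53 deg

22.53 deg


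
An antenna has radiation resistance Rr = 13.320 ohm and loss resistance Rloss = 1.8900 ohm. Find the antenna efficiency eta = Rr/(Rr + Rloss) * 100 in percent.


eta = 13.320 / (13.320 + 1.8900) * 100 = 87.57%

87.57%


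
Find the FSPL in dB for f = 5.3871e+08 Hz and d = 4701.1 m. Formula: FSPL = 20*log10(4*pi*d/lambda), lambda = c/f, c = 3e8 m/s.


lambda = c / f = 3.0000e+08 / 5.3871e+08 = 0.5568859 m
FSPL = 20 * log10(4*pi*4701.1/0.5568859) = 100.5 dB

100.5 dB


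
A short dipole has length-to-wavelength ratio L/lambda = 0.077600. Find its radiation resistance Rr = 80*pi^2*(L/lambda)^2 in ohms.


Rr = 80 * pi^2 * (0.077600)^2 = 80 * 9.869604 * 6.021760e-03 = 4.755 ohm

4.755 ohm


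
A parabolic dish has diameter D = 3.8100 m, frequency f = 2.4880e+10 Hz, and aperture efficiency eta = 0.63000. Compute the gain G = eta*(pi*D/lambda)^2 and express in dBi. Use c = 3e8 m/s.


lambda = c / f = 3.0000e+08 / 2.4880e+10 = 0.01205788 m
G_linear = 0.63000 * (pi * 3.8100 / 0.01205788)^2 = 620795.2
G_dBi = 10 * log10(620795.2) = 57.93 dBi

57.93 dBi


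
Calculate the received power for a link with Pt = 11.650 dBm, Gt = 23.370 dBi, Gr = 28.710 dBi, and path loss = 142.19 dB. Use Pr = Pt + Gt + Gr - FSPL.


Pr = 11.650 + 23.370 + 28.710 - 142.19 = -78.46 dBm

-78.46 dBm


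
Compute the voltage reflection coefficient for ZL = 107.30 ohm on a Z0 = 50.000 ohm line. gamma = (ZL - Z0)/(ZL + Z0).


gamma = (107.30 - 50.000) / (107.30 + 50.000) = 0.3643

0.3643


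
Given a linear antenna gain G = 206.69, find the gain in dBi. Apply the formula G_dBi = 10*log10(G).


G_dBi = 10 * log10(206.69) = 23.15 dBi

23.15 dBi


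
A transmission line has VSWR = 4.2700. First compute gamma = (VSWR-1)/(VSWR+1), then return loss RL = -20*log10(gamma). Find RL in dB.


gamma = (4.2700 - 1) / (4.2700 + 1) = 0.6204934
RL = -20 * log10(0.6204934) = 4.145 dB

4.145 dB


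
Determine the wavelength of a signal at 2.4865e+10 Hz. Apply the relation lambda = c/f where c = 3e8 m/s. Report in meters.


lambda = c / f = 3.0000e+08 / 2.4865e+10 = 0.01207 m

0.01207 m


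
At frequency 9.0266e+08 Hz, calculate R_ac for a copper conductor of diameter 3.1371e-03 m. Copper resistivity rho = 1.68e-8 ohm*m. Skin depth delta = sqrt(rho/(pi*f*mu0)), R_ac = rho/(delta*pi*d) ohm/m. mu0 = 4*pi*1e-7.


delta = sqrt(1.68e-8 / (pi * 9.0266e+08 * 4*pi*1e-7)) = 2.171264e-06 m
R_ac = 1.68e-8 / (2.171264e-06 * pi * 3.1371e-03) = 0.7851 ohm/m

0.7851 ohm/m


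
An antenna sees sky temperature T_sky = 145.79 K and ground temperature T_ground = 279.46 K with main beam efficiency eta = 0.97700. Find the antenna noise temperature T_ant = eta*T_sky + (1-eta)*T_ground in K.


T_ant = 0.97700 * 145.79 + (1 - 0.97700) * 279.46 = 148.9 K

148.9 K


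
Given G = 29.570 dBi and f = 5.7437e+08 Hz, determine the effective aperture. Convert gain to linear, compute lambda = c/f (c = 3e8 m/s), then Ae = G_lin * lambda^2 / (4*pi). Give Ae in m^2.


lambda = c / f = 3.0000e+08 / 5.7437e+08 = 0.5223114 m
G_linear = 10^(29.570/10) = 905.7326
Ae = G_linear * lambda^2 / (4*pi) = 905.7326 * 0.5223114^2 / (4*pi) = 19.66 m^2

19.66 m^2


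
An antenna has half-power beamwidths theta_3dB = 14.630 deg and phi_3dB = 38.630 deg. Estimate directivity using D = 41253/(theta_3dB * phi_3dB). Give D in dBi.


D_linear = 41253 / (14.630 * 38.630) = 72.99389
D_dBi = 10 * log10(72.99389) = 18.63 dBi

18.63 dBi


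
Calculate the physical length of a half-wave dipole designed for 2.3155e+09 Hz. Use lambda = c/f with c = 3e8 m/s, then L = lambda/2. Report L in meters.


lambda = c / f = 3.0000e+08 / 2.3155e+09 = 0.1295616 m
L = lambda / 2 = 0.1295616 / 2 = 0.06478 m

0.06478 m


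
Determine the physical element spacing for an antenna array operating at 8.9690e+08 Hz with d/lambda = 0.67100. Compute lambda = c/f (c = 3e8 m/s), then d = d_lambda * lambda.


lambda = c / f = 3.0000e+08 / 8.9690e+08 = 0.3344854 m
d = 0.67100 * 0.3344854 = 0.2244 m

0.2244 m


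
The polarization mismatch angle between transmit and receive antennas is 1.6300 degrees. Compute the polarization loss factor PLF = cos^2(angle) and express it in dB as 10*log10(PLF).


PLF_linear = cos^2(1.6300 deg) = 0.9991909
PLF_dB = 10 * log10(0.9991909) = -3.515e-03 dB

-3.515e-03 dB


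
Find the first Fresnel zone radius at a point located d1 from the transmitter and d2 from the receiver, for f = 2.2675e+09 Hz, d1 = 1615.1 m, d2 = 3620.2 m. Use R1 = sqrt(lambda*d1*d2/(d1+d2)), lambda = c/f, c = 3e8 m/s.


lambda = c / f = 3.0000e+08 / 2.2675e+09 = 0.1323043 m
R1 = sqrt(0.1323043 * 1615.1 * 3620.2 / (1615.1 + 3620.2)) = 12.16 m

12.16 m


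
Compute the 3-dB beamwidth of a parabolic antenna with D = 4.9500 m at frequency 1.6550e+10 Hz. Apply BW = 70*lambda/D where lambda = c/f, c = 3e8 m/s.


lambda = c / f = 3.0000e+08 / 1.6550e+10 = 0.01812689 m
BW = 70 * 0.01812689 / 4.9500 = 0.2563 deg

0.2563 deg


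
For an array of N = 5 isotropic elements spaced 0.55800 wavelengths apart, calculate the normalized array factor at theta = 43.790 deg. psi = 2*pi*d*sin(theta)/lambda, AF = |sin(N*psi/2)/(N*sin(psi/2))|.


psi = 2*pi*0.55800*sin(43.790 deg) = 2.426224 rad
AF = |sin(5*2.426224/2) / (5*sin(2.426224/2))| = 0.04610

0.04610


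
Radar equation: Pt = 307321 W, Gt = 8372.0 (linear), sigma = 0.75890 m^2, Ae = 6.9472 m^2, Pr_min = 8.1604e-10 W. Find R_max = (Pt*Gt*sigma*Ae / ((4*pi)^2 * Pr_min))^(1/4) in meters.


R^4 = 307321*8372.0*0.75890*6.9472 / ((4*pi)^2 * 8.1604e-10) = 1.052652e+17
R_max = 1.052652e+17^0.25 = 18012 m

18012 m


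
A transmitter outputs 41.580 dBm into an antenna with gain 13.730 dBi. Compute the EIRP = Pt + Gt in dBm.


EIRP = Pt + Gt = 41.580 + 13.730 = 55.31 dBm

55.31 dBm


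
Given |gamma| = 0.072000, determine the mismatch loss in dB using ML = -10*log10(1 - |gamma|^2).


ML = -10 * log10(1 - 0.072000^2) = -10 * log10(0.994816) = 0.02257 dB

0.02257 dB


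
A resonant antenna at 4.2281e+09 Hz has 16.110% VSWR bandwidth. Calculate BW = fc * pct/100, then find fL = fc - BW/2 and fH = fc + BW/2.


BW = 4.2281e+09 * 16.110/100 = 6.811469e+08 Hz
fL = 4.2281e+09 - 6.811469e+08/2 = 3.888e+09 Hz
fH = 4.2281e+09 + 6.811469e+08/2 = 4.569e+09 Hz

BW=6.811e+08 Hz, fL=3.888e+09 Hz, fH=4.569e+09 Hz


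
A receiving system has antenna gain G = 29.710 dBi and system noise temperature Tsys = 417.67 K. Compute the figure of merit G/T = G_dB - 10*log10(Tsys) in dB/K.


G/T = 29.710 - 10*log10(417.67) = 29.710 - 26.20833 = 3.502 dB/K

3.502 dB/K


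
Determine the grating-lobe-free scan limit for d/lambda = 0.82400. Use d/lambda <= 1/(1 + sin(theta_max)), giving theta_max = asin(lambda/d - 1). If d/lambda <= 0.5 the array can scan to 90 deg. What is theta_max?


lambda/d - 1 = 1/0.82400 - 1 = 0.2135922
theta_max = asin(0.2135922) = 12.33 deg

12.33 deg


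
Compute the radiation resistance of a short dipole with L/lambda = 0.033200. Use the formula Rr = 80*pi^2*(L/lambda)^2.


Rr = 80 * pi^2 * (0.033200)^2 = 80 * 9.869604 * 1.102240e-03 = 0.8703 ohm

0.8703 ohm


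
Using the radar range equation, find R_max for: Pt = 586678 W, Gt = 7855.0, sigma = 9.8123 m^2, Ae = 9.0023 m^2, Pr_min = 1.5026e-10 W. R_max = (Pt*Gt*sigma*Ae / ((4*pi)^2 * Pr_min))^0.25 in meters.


R^4 = 586678*7855.0*9.8123*9.0023 / ((4*pi)^2 * 1.5026e-10) = 1.715565e+19
R_max = 1.715565e+19^0.25 = 64358 m

64358 m


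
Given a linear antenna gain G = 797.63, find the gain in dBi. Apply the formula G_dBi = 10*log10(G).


G_dBi = 10 * log10(797.63) = 29.02 dBi

29.02 dBi


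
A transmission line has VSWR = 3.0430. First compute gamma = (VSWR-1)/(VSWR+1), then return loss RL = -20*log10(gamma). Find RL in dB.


gamma = (3.0430 - 1) / (3.0430 + 1) = 0.5053178
RL = -20 * log10(0.5053178) = 5.929 dB

5.929 dB


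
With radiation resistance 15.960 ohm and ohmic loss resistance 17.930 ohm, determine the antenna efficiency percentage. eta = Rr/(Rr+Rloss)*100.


eta = 15.960 / (15.960 + 17.930) * 100 = 47.09%

47.09%


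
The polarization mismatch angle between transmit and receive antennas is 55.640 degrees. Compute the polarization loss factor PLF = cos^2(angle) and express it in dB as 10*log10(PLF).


PLF_linear = cos^2(55.640 deg) = 0.3185370
PLF_dB = 10 * log10(0.3185370) = -4.968 dB

-4.968 dB


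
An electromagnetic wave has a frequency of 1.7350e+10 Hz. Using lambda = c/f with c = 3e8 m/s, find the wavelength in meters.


lambda = c / f = 3.0000e+08 / 1.7350e+10 = 0.01729 m

0.01729 m


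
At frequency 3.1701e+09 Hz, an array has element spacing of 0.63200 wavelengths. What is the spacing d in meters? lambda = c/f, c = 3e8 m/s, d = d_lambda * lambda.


lambda = c / f = 3.0000e+08 / 3.1701e+09 = 0.09463424 m
d = 0.63200 * 0.09463424 = 0.05981 m

0.05981 m


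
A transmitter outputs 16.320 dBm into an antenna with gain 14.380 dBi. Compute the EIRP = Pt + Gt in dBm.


EIRP = Pt + Gt = 16.320 + 14.380 = 30.70 dBm

30.70 dBm


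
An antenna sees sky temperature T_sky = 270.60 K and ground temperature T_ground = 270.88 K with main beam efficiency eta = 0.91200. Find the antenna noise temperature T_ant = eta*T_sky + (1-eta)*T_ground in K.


T_ant = 0.91200 * 270.60 + (1 - 0.91200) * 270.88 = 270.6 K

270.6 K


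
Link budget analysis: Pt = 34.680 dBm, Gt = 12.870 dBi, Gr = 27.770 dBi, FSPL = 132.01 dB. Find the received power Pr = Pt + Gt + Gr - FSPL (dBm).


Pr = 34.680 + 12.870 + 27.770 - 132.01 = -56.69 dBm

-56.69 dBm


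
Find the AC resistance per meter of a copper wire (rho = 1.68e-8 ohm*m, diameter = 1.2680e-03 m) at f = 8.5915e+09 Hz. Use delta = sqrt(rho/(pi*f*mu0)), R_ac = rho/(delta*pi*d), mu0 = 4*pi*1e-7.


delta = sqrt(1.68e-8 / (pi * 8.5915e+09 * 4*pi*1e-7)) = 7.037854e-07 m
R_ac = 1.68e-8 / (7.037854e-07 * pi * 1.2680e-03) = 5.992 ohm/m

5.992 ohm/m


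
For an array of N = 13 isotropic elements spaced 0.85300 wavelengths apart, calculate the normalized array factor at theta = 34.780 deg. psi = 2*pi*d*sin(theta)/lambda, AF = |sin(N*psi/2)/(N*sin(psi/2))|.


psi = 2*pi*0.85300*sin(34.780 deg) = 3.057236 rad
AF = |sin(13*3.057236/2) / (13*sin(3.057236/2))| = 0.06570

0.06570


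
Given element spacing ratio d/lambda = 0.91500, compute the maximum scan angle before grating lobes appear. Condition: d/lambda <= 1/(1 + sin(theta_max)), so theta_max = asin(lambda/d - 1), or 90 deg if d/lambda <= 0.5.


lambda/d - 1 = 1/0.91500 - 1 = 0.09289617
theta_max = asin(0.09289617) = 5.330 deg

5.330 deg


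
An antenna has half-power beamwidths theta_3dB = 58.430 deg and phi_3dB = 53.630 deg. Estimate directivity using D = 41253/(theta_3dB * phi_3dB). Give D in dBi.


D_linear = 41253 / (58.430 * 53.630) = 13.16473
D_dBi = 10 * log10(13.16473) = 11.19 dBi

11.19 dBi


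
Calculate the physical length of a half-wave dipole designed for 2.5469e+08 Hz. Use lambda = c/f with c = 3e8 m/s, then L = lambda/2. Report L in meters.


lambda = c / f = 3.0000e+08 / 2.5469e+08 = 1.177903 m
L = lambda / 2 = 1.177903 / 2 = 0.5890 m

0.5890 m


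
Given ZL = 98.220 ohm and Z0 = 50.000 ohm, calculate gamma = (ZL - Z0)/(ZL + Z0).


gamma = (98.220 - 50.000) / (98.220 + 50.000) = 0.3253

0.3253


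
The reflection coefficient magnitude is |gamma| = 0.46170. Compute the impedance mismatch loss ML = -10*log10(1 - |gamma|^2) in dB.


ML = -10 * log10(1 - 0.46170^2) = -10 * log10(0.78683311) = 1.041 dB

1.041 dB


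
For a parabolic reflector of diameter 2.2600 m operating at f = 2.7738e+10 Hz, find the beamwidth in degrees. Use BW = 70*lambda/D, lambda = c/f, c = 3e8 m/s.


lambda = c / f = 3.0000e+08 / 2.7738e+10 = 0.01081549 m
BW = 70 * 0.01081549 / 2.2600 = 0.3350 deg

0.3350 deg


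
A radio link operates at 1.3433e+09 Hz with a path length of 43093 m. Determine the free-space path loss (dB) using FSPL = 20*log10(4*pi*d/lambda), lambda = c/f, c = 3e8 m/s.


lambda = c / f = 3.0000e+08 / 1.3433e+09 = 0.2233306 m
FSPL = 20 * log10(4*pi*43093/0.2233306) = 127.7 dB

127.7 dB


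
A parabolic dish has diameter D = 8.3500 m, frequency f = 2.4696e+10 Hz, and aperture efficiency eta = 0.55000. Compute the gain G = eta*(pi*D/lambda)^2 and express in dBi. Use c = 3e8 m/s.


lambda = c / f = 3.0000e+08 / 2.4696e+10 = 0.01214772 m
G_linear = 0.55000 * (pi * 8.3500 / 0.01214772)^2 = 2.564755e+06
G_dBi = 10 * log10(2.564755e+06) = 64.09 dBi

64.09 dBi


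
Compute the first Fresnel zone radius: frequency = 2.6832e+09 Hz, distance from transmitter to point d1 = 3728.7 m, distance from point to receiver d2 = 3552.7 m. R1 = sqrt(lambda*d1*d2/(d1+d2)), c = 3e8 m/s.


lambda = c / f = 3.0000e+08 / 2.6832e+09 = 0.1118068 m
R1 = sqrt(0.1118068 * 3728.7 * 3552.7 / (3728.7 + 3552.7)) = 14.26 m

14.26 m


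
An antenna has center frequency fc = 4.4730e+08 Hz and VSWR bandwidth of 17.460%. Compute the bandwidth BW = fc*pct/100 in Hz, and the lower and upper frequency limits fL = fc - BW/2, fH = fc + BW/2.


BW = 4.4730e+08 * 17.460/100 = 7.809858e+07 Hz
fL = 4.4730e+08 - 7.809858e+07/2 = 4.083e+08 Hz
fH = 4.4730e+08 + 7.809858e+07/2 = 4.863e+08 Hz

BW=7.810e+07 Hz, fL=4.083e+08 Hz, fH=4.863e+08 Hz


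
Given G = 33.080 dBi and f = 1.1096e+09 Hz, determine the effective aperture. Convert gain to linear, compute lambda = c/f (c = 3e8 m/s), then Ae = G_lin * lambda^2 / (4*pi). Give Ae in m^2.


lambda = c / f = 3.0000e+08 / 1.1096e+09 = 0.2703677 m
G_linear = 10^(33.080/10) = 2032.357
Ae = G_linear * lambda^2 / (4*pi) = 2032.357 * 0.2703677^2 / (4*pi) = 11.82 m^2

11.82 m^2


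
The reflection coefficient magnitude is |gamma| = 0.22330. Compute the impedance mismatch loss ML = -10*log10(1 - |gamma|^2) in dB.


ML = -10 * log10(1 - 0.22330^2) = -10 * log10(0.95013711) = 0.2221 dB

0.2221 dB


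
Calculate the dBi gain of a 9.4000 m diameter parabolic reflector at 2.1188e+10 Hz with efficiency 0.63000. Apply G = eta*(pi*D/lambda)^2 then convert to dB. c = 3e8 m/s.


lambda = c / f = 3.0000e+08 / 2.1188e+10 = 0.01415896 m
G_linear = 0.63000 * (pi * 9.4000 / 0.01415896)^2 = 2.740522e+06
G_dBi = 10 * log10(2.740522e+06) = 64.38 dBi

64.38 dBi


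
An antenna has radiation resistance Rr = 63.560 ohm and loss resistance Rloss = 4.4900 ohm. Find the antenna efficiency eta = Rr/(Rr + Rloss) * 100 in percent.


eta = 63.560 / (63.560 + 4.4900) * 100 = 93.40%

93.40%


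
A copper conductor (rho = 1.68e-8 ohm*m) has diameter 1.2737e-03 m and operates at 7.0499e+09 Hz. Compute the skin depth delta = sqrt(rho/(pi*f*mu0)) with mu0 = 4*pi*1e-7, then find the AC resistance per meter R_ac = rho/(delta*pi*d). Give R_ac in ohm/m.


delta = sqrt(1.68e-8 / (pi * 7.0499e+09 * 4*pi*1e-7)) = 7.769325e-07 m
R_ac = 1.68e-8 / (7.769325e-07 * pi * 1.2737e-03) = 5.404 ohm/m

5.404 ohm/m


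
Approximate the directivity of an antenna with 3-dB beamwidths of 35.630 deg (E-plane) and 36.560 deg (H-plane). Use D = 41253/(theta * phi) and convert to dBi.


D_linear = 41253 / (35.630 * 36.560) = 31.66894
D_dBi = 10 * log10(31.66894) = 15.01 dBi

15.01 dBi


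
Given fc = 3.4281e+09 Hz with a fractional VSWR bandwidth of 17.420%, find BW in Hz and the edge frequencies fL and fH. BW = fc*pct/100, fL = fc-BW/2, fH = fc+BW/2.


BW = 3.4281e+09 * 17.420/100 = 5.971750e+08 Hz
fL = 3.4281e+09 - 5.971750e+08/2 = 3.130e+09 Hz
fH = 3.4281e+09 + 5.971750e+08/2 = 3.727e+09 Hz

BW=5.972e+08 Hz, fL=3.130e+09 Hz, fH=3.727e+09 Hz


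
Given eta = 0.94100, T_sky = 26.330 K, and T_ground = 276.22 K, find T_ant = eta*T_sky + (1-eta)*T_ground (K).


T_ant = 0.94100 * 26.330 + (1 - 0.94100) * 276.22 = 41.07 K

41.07 K


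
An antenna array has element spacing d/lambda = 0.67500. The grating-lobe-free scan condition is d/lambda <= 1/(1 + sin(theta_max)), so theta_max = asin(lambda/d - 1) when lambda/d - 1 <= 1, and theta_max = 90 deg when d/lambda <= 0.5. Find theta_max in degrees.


lambda/d - 1 = 1/0.67500 - 1 = 0.4814815
theta_max = asin(0.4814815) = 28.78 deg

28.78 deg


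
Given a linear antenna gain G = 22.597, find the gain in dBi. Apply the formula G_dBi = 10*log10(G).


G_dBi = 10 * log10(22.597) = 13.54 dBi

13.54 dBi


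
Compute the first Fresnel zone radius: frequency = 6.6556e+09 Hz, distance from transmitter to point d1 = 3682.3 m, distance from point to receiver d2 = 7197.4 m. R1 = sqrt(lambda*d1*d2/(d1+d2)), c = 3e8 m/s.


lambda = c / f = 3.0000e+08 / 6.6556e+09 = 0.04507482 m
R1 = sqrt(0.04507482 * 3682.3 * 7197.4 / (3682.3 + 7197.4)) = 10.48 m

10.48 m


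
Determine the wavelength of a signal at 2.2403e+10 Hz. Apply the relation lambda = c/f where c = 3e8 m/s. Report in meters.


lambda = c / f = 3.0000e+08 / 2.2403e+10 = 0.01339 m

0.01339 m


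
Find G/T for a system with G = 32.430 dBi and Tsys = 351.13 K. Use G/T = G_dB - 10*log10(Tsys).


G/T = 32.430 - 10*log10(351.13) = 32.430 - 25.45468 = 6.975 dB/K

6.975 dB/K
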